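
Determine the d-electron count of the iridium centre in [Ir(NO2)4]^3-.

Summing ligand charges against the −3 overall charge gives an oxidation state of +1 for iridium.
Group 9 minus oxidation state 1 gives a d⁸ configuration.

d⁸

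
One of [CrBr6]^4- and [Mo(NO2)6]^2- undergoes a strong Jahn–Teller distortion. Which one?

[CrBr6]^4-: Ligand charges: each bromide is −1. With an overall charge of −4 the chromium centre must be in the +2 oxidation state. Cr sits in group 6, so the d-electron count is 6 − 2 = 4. Bromide is a weak-field ligand for a first-row metal, so the complex is high-spin. The t₂g³e_g¹ (high-spin) configuration has an unevenly filled e_g set; the Jahn–Teller theorem predicts a tetragonal distortion (typically axial elongation) to lift the degeneracy.
[Mo(NO2)6]^2-: Summing ligand charges against the −2 overall charge gives an oxidation state of +4 for molybdenum. Group 6 minus oxidation state 4 gives a d² configuration. The d² configuration leaves the e_g set evenly filled (or empty) — no strong Jahn–Teller driving force.

[CrBr6]^4-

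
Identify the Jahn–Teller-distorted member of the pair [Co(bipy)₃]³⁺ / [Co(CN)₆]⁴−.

[Co(bipy)₃]³⁺: 2,2′-bipyridine is neutral; balancing the +3 overall charge requires Co(III). Cobalt is a group-9 element; Co(III) is therefore d⁶. Co(III) has an exceptionally large octahedral splitting and is low-spin with essentially every ligand except fluoride. The d⁶ configuration leaves the e_g set evenly filled (or empty) — no strong Jahn–Teller driving force.
[Co(CN)₆]⁴−: Ligand charges: each cyanide is −1. With an overall charge of −4 the cobalt centre must be in the +2 oxidation state. Co sits in group 9, so the d-electron count is 9 − 2 = 7. Cyanide is a strong-field ligand (high in the spectrochemical series) for a first-row metal, so the complex is low-spin. The t₂g⁶e_g¹ (low-spin) configuration has an unevenly filled e_g set; the Jahn–Teller theorem predicts a tetragonal distortion (typically axial elongation) to lift the degeneracy.

[Co(CN)₆]⁴−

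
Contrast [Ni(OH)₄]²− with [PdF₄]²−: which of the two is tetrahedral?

[Ni(OH)₄]²−

For [Ni(OH)₄]²−: Ligand charges: each hydroxide is −1. With an overall charge of −2 the nickel centre must be in the +2 oxidation state. Group 10 minus oxidation state 2 gives a d⁸ configuration. Hydroxide is a weak-field ligand. With weak-field ligands the CFSE gain from square planar is small, so a 3d d⁸ ion takes the sterically preferred tetrahedral geometry. → tetrahedral.
For [PdF₄]²−: Each fluoride is −1; balancing the −2 overall charge requires Pd(II). Group 10 minus oxidation state 2 gives a d⁸ configuration. A 4d d⁸ ion has a large crystal-field splitting; square planar leaves the high-energy d_{x²−y²} orbital empty and maximises CFSE. → square planar.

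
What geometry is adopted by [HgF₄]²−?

Summing ligand charges against the −2 overall charge gives an oxidation state of +2 for mercury.
Group 12 minus oxidation state 2 gives a d¹⁰ configuration.
Coordination number: 4.
A d¹⁰ ion has no crystal-field stabilisation preference between square planar and tetrahedral, so four ligands adopt the sterically favoured tetrahedral geometry.

tetrahedral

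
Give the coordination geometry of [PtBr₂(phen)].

square planar

Summing ligand charges against the 0 overall charge gives an oxidation state of +2 for platinum.
Group 10 minus oxidation state 2 gives a d⁸ configuration.
Counting donor atoms: 2×bromide (monodentate) → 2 donors; 1×1,10-phenanthroline (bidentate) → 2 donors. Coordination number = 4.
A 5d d⁸ ion has a large crystal-field splitting; square planar leaves the high-energy d_{x²−y²} orbital empty and maximises CFSE.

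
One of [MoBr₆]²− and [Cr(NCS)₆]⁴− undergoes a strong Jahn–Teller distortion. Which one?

[MoBr₆]²−: Summing ligand charges against the −2 overall charge gives an oxidation state of +4 for molybdenum. Group 6 minus oxidation state 4 gives a d² configuration. The d² configuration leaves the e_g set evenly filled (or empty) — no strong Jahn–Teller driving force.
[Cr(NCS)₆]⁴−: Summing ligand charges against the −4 overall charge gives an oxidation state of +2 for chromium. Chromium is a group-6 element; Cr(II) is therefore d⁴. Isothiocyanate is a weak-field ligand for a first-row metal, so the complex is high-spin. The t₂g³e_g¹ (high-spin) configuration has an unevenly filled e_g set; the Jahn–Teller theorem predicts a tetragonal distortion (typically axial elongation) to lift the degeneracy.

[Cr(NCS)₆]⁴−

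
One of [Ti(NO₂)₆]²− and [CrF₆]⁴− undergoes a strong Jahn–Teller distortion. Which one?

[CrF₆]⁴−

[Ti(NO₂)₆]²−: Each nitro (N-bound nitrite) is −1; balancing the −2 overall charge requires Ti(IV). Group 4 minus oxidation state 4 gives a d⁰ configuration. The d⁰ configuration leaves the e_g set evenly filled (or empty) — no strong Jahn–Teller driving force.
[CrF₆]⁴−: Each fluoride is −1; balancing the −4 overall charge requires Cr(II). Group 6 minus oxidation state 2 gives a d⁴ configuration. Fluoride is a weak-field ligand for a first-row metal, so the complex is high-spin. The t₂g³e_g¹ (high-spin) configuration has an unevenly filled e_g set; the Jahn–Teller theorem predicts a tetragonal distortion (typically axial elongation) to lift the degeneracy.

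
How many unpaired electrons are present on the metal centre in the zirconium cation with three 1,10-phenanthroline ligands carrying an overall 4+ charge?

0 unpaired electrons

Summing ligand charges against the +4 overall charge gives an oxidation state of +4 for zirconium.
Zr sits in group 4, so the d-electron count is 4 − 4 = 0.
Counting donor atoms: 3×1,10-phenanthroline (bidentate) → 6 donors. Coordination number = 6.
In an octahedral field the d⁰ configuration is t₂g⁰e_g⁰, giving 0 unpaired electrons.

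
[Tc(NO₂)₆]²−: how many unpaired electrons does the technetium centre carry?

Ligand charges: each nitro (N-bound nitrite) is −1. With an overall charge of −2 the technetium centre must be in the +4 oxidation state.
Technetium is a group-7 element; Tc(IV) is therefore d³.
In an octahedral field the d³ configuration is t₂g³e_g⁰ (only one arrangement possible), giving 3 unpaired electrons.

3 unpaired electrons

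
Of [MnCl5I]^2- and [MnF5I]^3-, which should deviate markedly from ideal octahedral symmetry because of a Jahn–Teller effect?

[MnF5I]^3-

[MnCl5I]^2-: Summing ligand charges against the −2 overall charge gives an oxidation state of +4 for manganese. Group 7 minus oxidation state 4 gives a d³ configuration. The d³ configuration leaves the e_g set evenly filled (or empty) — no strong Jahn–Teller driving force.
[MnF5I]^3-: Each fluoride is −1; each iodide is −1; balancing the −3 overall charge requires Mn(III). Mn sits in group 7, so the d-electron count is 7 − 3 = 4. Fluoride and iodide are weak-field ligands for a first-row metal, so the complex is high-spin. The t₂g³e_g¹ (high-spin) configuration has an unevenly filled e_g set; the Jahn–Teller theorem predicts a tetragonal distortion (typically axial elongation) to lift the degeneracy.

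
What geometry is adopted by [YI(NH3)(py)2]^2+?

Each iodide is −1; ammonia is neutral; pyridine is neutral; balancing the +2 overall charge requires Y(III).
Group 3 minus oxidation state 3 gives a d⁰ configuration.
Coordination number: 4.
A d⁰ ion has no crystal-field stabilisation preference between square planar and tetrahedral, so four ligands adopt the sterically favoured tetrahedral geometry.

tetrahedral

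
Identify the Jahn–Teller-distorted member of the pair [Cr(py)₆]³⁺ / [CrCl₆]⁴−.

[Cr(py)₆]³⁺: Ligand charges: pyridine is neutral. With an overall charge of +3 the chromium centre must be in the +3 oxidation state. Group 6 minus oxidation state 3 gives a d³ configuration. The d³ configuration leaves the e_g set evenly filled (or empty) — no strong Jahn–Teller driving force.
[CrCl₆]⁴−: Ligand charges: each chloride is −1. With an overall charge of −4 the chromium centre must be in the +2 oxidation state. Group 6 minus oxidation state 2 gives a d⁴ configuration. Chloride is a weak-field ligand for a first-row metal, so the complex is high-spin. The t₂g³e_g¹ (high-spin) configuration has an unevenly filled e_g set; the Jahn–Teller theorem predicts a tetragonal distortion (typically axial elongation) to lift the degeneracy.

[CrCl₆]⁴−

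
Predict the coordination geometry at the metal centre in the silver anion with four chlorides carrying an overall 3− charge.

Summing ligand charges against the −3 overall charge gives an oxidation state of +1 for silver.
Ag sits in group 11, so the d-electron count is 11 − 1 = 10.
With 4 monodentate ligands the coordination number is 4.
A d¹⁰ ion has no crystal-field stabilisation preference between square planar and tetrahedral, so four ligands adopt the sterically favoured tetrahedral geometry.

tetrahedral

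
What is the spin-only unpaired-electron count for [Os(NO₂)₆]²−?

2 unpaired electrons

Summing ligand charges against the −2 overall charge gives an oxidation state of +4 for osmium.
Osmium is a group-8 element; Os(IV) is therefore d⁴.
The spin state decides the count: a 5d ion has a large Δₒ and is invariably low-spin.
An octahedral low-spin d⁴ ion is t₂g⁴e_g⁰, giving 2 unpaired electrons.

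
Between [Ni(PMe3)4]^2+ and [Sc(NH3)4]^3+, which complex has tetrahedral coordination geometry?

For [Ni(PMe3)4]^2+: Ligand charges: trimethylphosphine is neutral. With an overall charge of +2 the nickel centre must be in the +2 oxidation state. Nickel is a group-10 element; Ni(II) is therefore d⁸. Trimethylphosphine is a strong-field ligand (high in the spectrochemical series). A 3d d⁸ ion with strong-field ligands gains enough CFSE to favour square planar over tetrahedral. → square planar.
For [Sc(NH3)4]^3+: Ligand charges: ammonia is neutral. With an overall charge of +3 the scandium centre must be in the +3 oxidation state. Group 3 minus oxidation state 3 gives a d⁰ configuration. A d⁰ ion has no crystal-field stabilisation preference between square planar and tetrahedral, so four ligands adopt the sterically favoured tetrahedral geometry. → tetrahedral.

[Sc(NH3)4]^3+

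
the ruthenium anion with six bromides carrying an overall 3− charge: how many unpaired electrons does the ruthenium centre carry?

Ligand charges: each bromide is −1. With an overall charge of −3 the ruthenium centre must be in the +3 oxidation state.
Ru sits in group 8, so the d-electron count is 8 − 3 = 5.
The spin state decides the count: a 4d ion has a large Δₒ and is invariably low-spin.
An octahedral low-spin d⁵ ion is t₂g⁵e_g⁰, giving 1 unpaired electron.

1 unpaired electron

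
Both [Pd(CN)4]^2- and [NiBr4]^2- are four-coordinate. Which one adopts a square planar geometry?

For [Pd(CN)4]^2-: Each cyanide is −1; balancing the −2 overall charge requires Pd(II). Group 10 minus oxidation state 2 gives a d⁸ configuration. A 4d d⁸ ion has a large crystal-field splitting; square planar leaves the high-energy d_{x²−y²} orbital empty and maximises CFSE. → square planar.
For [NiBr4]^2-: Each bromide is −1; balancing the −2 overall charge requires Ni(II). Ni sits in group 10, so the d-electron count is 10 − 2 = 8. Bromide is a weak-field ligand. With weak-field ligands the CFSE gain from square planar is small, so a 3d d⁸ ion takes the sterically preferred tetrahedral geometry. → tetrahedral.

[Pd(CN)4]^2-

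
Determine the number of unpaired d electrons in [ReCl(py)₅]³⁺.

Summing ligand charges against the +3 overall charge gives an oxidation state of +4 for rhenium.
Rhenium is a group-7 element; Re(IV) is therefore d³.
In an octahedral field the d³ configuration is t₂g³e_g⁰ (only one arrangement possible), giving 3 unpaired electrons.

3 unpaired electrons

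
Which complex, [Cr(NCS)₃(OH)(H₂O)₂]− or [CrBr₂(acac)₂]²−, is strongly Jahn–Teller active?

[CrBr₂(acac)₂]²−

[Cr(NCS)₃(OH)(H₂O)₂]−: Ligand charges: each isothiocyanate is −1; each hydroxide is −1; water is neutral. With an overall charge of −1 the chromium centre must be in the +3 oxidation state. Cr sits in group 6, so the d-electron count is 6 − 3 = 3. The d³ configuration leaves the e_g set evenly filled (or empty) — no strong Jahn–Teller driving force.
[CrBr₂(acac)₂]²−: Each bromide is −1; each acetylacetonate is −1; balancing the −2 overall charge requires Cr(II). Chromium is a group-6 element; Cr(II) is therefore d⁴. Acetylacetonate and bromide are weak-field ligands for a first-row metal, so the complex is high-spin. The t₂g³e_g¹ (high-spin) configuration has an unevenly filled e_g set; the Jahn–Teller theorem predicts a tetragonal distortion (typically axial elongation) to lift the degeneracy.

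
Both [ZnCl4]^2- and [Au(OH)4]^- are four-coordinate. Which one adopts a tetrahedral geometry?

[ZnCl4]^2-

For [ZnCl4]^2-: Summing ligand charges against the −2 overall charge gives an oxidation state of +2 for zinc. Group 12 minus oxidation state 2 gives a d¹⁰ configuration. A d¹⁰ ion has no crystal-field stabilisation preference between square planar and tetrahedral, so four ligands adopt the sterically favoured tetrahedral geometry. → tetrahedral.
For [Au(OH)4]^-: Each hydroxide is −1; balancing the −1 overall charge requires Au(III). Au sits in group 11, so the d-electron count is 11 − 3 = 8. A 5d d⁸ ion has a large crystal-field splitting; square planar leaves the high-energy d_{x²−y²} orbital empty and maximises CFSE. → square planar.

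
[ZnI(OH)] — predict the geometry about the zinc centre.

linear

Ligand charges: each iodide is −1; each hydroxide is −1. With an overall charge of 0 the zinc centre must be in the +2 oxidation state.
Group 12 minus oxidation state 2 gives a d¹⁰ configuration.
With 2 monodentate ligands the coordination number is 2.
A d¹⁰ ion with only two ligands adopts a linear arrangement (sp hybridisation; no CFSE preference).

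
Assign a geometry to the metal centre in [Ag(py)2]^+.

Summing ligand charges against the +1 overall charge gives an oxidation state of +1 for silver.
Group 11 minus oxidation state 1 gives a d¹⁰ configuration.
Coordination number: 2.
A d¹⁰ ion with only two ligands adopts a linear arrangement (sp hybridisation; no CFSE preference).

linear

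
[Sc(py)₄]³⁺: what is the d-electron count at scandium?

Pyridine is neutral; balancing the +3 overall charge requires Sc(III).
Group 3 minus oxidation state 3 gives a d⁰ configuration.

d0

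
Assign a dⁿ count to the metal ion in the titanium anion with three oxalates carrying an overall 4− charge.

Each oxalate is −2; balancing the −4 overall charge requires Ti(II).
Group 4 minus oxidation state 2 gives a d² configuration.

d²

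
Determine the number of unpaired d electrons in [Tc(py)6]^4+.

Ligand charges: pyridine is neutral. With an overall charge of +4 the technetium centre must be in the +4 oxidation state.
Tc sits in group 7, so the d-electron count is 7 − 4 = 3.
In an octahedral field the d³ configuration is t₂g³e_g⁰ (only one arrangement possible), giving 3 unpaired electrons.

3 unpaired electrons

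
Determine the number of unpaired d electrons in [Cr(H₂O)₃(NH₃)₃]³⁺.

Summing ligand charges against the +3 overall charge gives an oxidation state of +3 for chromium.
Cr sits in group 6, so the d-electron count is 6 − 3 = 3.
In an octahedral field the d³ configuration is t₂g³e_g⁰ (only one arrangement possible), giving 3 unpaired electrons.

3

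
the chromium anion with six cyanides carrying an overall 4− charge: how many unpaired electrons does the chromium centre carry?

Summing ligand charges against the −4 overall charge gives an oxidation state of +2 for chromium.
Chromium is a group-6 element; Cr(II) is therefore d⁴.
The spin state decides the count: Cyanide is a strong-field ligand (high in the spectrochemical series) for a first-row metal, so the complex is low-spin.
An octahedral low-spin d⁴ ion is t₂g⁴e_g⁰, giving 2 unpaired electrons.

2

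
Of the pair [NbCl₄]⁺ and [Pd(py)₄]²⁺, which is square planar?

For [NbCl₄]⁺: Ligand charges: each chloride is −1. With an overall charge of +1 the niobium centre must be in the +5 oxidation state. Group 5 minus oxidation state 5 gives a d⁰ configuration. A d⁰ ion has no crystal-field stabilisation preference between square planar and tetrahedral, so four ligands adopt the sterically favoured tetrahedral geometry. → tetrahedral.
For [Pd(py)₄]²⁺: Pyridine is neutral; balancing the +2 overall charge requires Pd(II). Pd sits in group 10, so the d-electron count is 10 − 2 = 8. A 4d d⁸ ion has a large crystal-field splitting; square planar leaves the high-energy d_{x²−y²} orbital empty and maximises CFSE. → square planar.

[Pd(py)₄]²⁺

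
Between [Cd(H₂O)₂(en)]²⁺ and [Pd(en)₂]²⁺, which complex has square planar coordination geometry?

[Pd(en)₂]²⁺

For [Cd(H₂O)₂(en)]²⁺: Ligand charges: water is neutral; ethylenediamine is neutral. With an overall charge of +2 the cadmium centre must be in the +2 oxidation state. Cd sits in group 12, so the d-electron count is 12 − 2 = 10. A d¹⁰ ion has no crystal-field stabilisation preference between square planar and tetrahedral, so four ligands adopt the sterically favoured tetrahedral geometry. → tetrahedral.
For [Pd(en)₂]²⁺: Summing ligand charges against the +2 overall charge gives an oxidation state of +2 for palladium. Pd sits in group 10, so the d-electron count is 10 − 2 = 8. A 4d d⁸ ion has a large crystal-field splitting; square planar leaves the high-energy d_{x²−y²} orbital empty and maximises CFSE. → square planar.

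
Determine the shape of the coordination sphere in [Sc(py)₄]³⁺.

Summing ligand charges against the +3 overall charge gives an oxidation state of +3 for scandium.
Sc sits in group 3, so the d-electron count is 3 − 3 = 0.
With 4 monodentate ligands the coordination number is 4.
A d⁰ ion has no crystal-field stabilisation preference between square planar and tetrahedral, so four ligands adopt the sterically favoured tetrahedral geometry.

tetrahedral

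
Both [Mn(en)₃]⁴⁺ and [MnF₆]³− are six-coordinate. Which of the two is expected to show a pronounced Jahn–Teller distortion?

[MnF₆]³−

[Mn(en)₃]⁴⁺: Summing ligand charges against the +4 overall charge gives an oxidation state of +4 for manganese. Group 7 minus oxidation state 4 gives a d³ configuration. The d³ configuration leaves the e_g set evenly filled (or empty) — no strong Jahn–Teller driving force.
[MnF₆]³−: Ligand charges: each fluoride is −1. With an overall charge of −3 the manganese centre must be in the +3 oxidation state. Mn sits in group 7, so the d-electron count is 7 − 3 = 4. Fluoride is a weak-field ligand for a first-row metal, so the complex is high-spin. The t₂g³e_g¹ (high-spin) configuration has an unevenly filled e_g set; the Jahn–Teller theorem predicts a tetragonal distortion (typically axial elongation) to lift the degeneracy.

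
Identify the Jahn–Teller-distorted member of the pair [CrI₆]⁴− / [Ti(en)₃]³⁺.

[CrI₆]⁴−: Summing ligand charges against the −4 overall charge gives an oxidation state of +2 for chromium. Cr sits in group 6, so the d-electron count is 6 − 2 = 4. Iodide is a weak-field ligand for a first-row metal, so the complex is high-spin. The t₂g³e_g¹ (high-spin) configuration has an unevenly filled e_g set; the Jahn–Teller theorem predicts a tetragonal distortion (typically axial elongation) to lift the degeneracy.
[Ti(en)₃]³⁺: Ligand charges: ethylenediamine is neutral. With an overall charge of +3 the titanium centre must be in the +3 oxidation state. Group 4 minus oxidation state 3 gives a d¹ configuration. The d¹ configuration leaves the e_g set evenly filled (or empty) — no strong Jahn–Teller driving force.

[CrI₆]⁴−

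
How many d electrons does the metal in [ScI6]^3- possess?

Ligand charges: each iodide is −1. With an overall charge of −3 the scandium centre must be in the +3 oxidation state.
Group 3 minus oxidation state 3 gives a d⁰ configuration.

d⁰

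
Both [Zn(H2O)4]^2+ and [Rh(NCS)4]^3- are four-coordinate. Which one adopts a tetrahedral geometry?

[Zn(H2O)4]^2+

For [Zn(H2O)4]^2+: Summing ligand charges against the +2 overall charge gives an oxidation state of +2 for zinc. Zinc is a group-12 element; Zn(II) is therefore d¹⁰. A d¹⁰ ion has no crystal-field stabilisation preference between square planar and tetrahedral, so four ligands adopt the sterically favoured tetrahedral geometry. → tetrahedral.
For [Rh(NCS)4]^3-: Summing ligand charges against the −3 overall charge gives an oxidation state of +1 for rhodium. Rh sits in group 9, so the d-electron count is 9 − 1 = 8. A 4d d⁸ ion has a large crystal-field splitting; square planar leaves the high-energy d_{x²−y²} orbital empty and maximises CFSE. → square planar.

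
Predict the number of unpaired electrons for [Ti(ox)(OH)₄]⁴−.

2 unpaired electrons

Ligand charges: each oxalate is −2; each hydroxide is −1. With an overall charge of −4 the titanium centre must be in the +2 oxidation state.
Group 4 minus oxidation state 2 gives a d² configuration.
Counting donor atoms: 1×oxalate (bidentate) → 2 donors; 4×hydroxide (monodentate) → 4 donors. Coordination number = 6.
In an octahedral field the d² configuration is t₂g²e_g⁰ (only one arrangement possible), giving 2 unpaired electrons.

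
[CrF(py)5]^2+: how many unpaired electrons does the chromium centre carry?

Summing ligand charges against the +2 overall charge gives an oxidation state of +3 for chromium.
Chromium is a group-6 element; Cr(III) is therefore d³.
In an octahedral field the d³ configuration is t₂g³e_g⁰ (only one arrangement possible), giving 3 unpaired electrons.

3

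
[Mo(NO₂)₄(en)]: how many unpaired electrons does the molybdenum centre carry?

Summing ligand charges against the 0 overall charge gives an oxidation state of +4 for molybdenum.
Group 6 minus oxidation state 4 gives a d² configuration.
Counting donor atoms: 4×nitro (N-bound nitrite) (monodentate) → 4 donors; 1×ethylenediamine (bidentate) → 2 donors. Coordination number = 6.
In an octahedral field the d² configuration is t₂g²e_g⁰ (only one arrangement possible), giving 2 unpaired electrons.

2 unpaired electrons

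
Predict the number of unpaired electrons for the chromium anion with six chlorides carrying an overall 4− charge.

4 unpaired electrons

Each chloride is −1; balancing the −4 overall charge requires Cr(II).
Chromium is a group-6 element; Cr(II) is therefore d⁴.
The spin state decides the count: Chloride is a weak-field ligand for a first-row metal, so the complex is high-spin.
An octahedral high-spin d⁴ ion is t₂g³e_g¹, giving 4 unpaired electrons.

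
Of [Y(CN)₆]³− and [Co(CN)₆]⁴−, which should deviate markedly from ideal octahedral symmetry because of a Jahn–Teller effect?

[Y(CN)₆]³−: Each cyanide is −1; balancing the −3 overall charge requires Y(III). Group 3 minus oxidation state 3 gives a d⁰ configuration. The d⁰ configuration leaves the e_g set evenly filled (or empty) — no strong Jahn–Teller driving force.
[Co(CN)₆]⁴−: Summing ligand charges against the −4 overall charge gives an oxidation state of +2 for cobalt. Co sits in group 9, so the d-electron count is 9 − 2 = 7. Cyanide is a strong-field ligand (high in the spectrochemical series) for a first-row metal, so the complex is low-spin. The t₂g⁶e_g¹ (low-spin) configuration has an unevenly filled e_g set; the Jahn–Teller theorem predicts a tetragonal distortion (typically axial elongation) to lift the degeneracy.

[Co(CN)₆]⁴−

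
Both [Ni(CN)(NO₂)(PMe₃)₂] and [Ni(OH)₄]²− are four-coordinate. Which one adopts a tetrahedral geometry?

For [Ni(CN)(NO₂)(PMe₃)₂]: Ligand charges: each cyanide is −1; each nitro (N-bound nitrite) is −1; trimethylphosphine is neutral. With an overall charge of 0 the nickel centre must be in the +2 oxidation state. Nickel is a group-10 element; Ni(II) is therefore d⁸. Cyanide, nitro (N-bound nitrite), and trimethylphosphine are strong-field ligands (high in the spectrochemical series). A 3d d⁸ ion with strong-field ligands gains enough CFSE to favour square planar over tetrahedral. → square planar.
For [Ni(OH)₄]²−: Summing ligand charges against the −2 overall charge gives an oxidation state of +2 for nickel. Ni sits in group 10, so the d-electron count is 10 − 2 = 8. Hydroxide is a weak-field ligand. With weak-field ligands the CFSE gain from square planar is small, so a 3d d⁸ ion takes the sterically preferred tetrahedral geometry. → tetrahedral.

[Ni(OH)₄]²−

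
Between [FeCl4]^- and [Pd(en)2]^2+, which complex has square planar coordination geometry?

[Pd(en)2]^2+

For [FeCl4]^-: Ligand charges: each chloride is −1. With an overall charge of −1 the iron centre must be in the +3 oxidation state. Iron is a group-8 element; Fe(III) is therefore d⁵. A high-spin d⁵ ion has zero CFSE in either geometry, so four ligands adopt the sterically favoured tetrahedral geometry. → tetrahedral.
For [Pd(en)2]^2+: Summing ligand charges against the +2 overall charge gives an oxidation state of +2 for palladium. Palladium is a group-10 element; Pd(II) is therefore d⁸. A 4d d⁸ ion has a large crystal-field splitting; square planar leaves the high-energy d_{x²−y²} orbital empty and maximises CFSE. → square planar.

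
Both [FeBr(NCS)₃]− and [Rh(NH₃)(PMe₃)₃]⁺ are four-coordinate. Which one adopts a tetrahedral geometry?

For [FeBr(NCS)₃]−: Each bromide is −1; each isothiocyanate is −1; balancing the −1 overall charge requires Fe(III). Iron is a group-8 element; Fe(III) is therefore d⁵. A high-spin d⁵ ion has zero CFSE in either geometry, so four ligands adopt the sterically favoured tetrahedral geometry. → tetrahedral.
For [Rh(NH₃)(PMe₃)₃]⁺: Ammonia is neutral; trimethylphosphine is neutral; balancing the +1 overall charge requires Rh(I). Rhodium is a group-9 element; Rh(I) is therefore d⁸. A 4d d⁸ ion has a large crystal-field splitting; square planar leaves the high-energy d_{x²−y²} orbital empty and maximises CFSE. → square planar.

[FeBr(NCS)₃]−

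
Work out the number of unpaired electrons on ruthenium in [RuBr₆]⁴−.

Summing ligand charges against the −4 overall charge gives an oxidation state of +2 for ruthenium.
Ru sits in group 8, so the d-electron count is 8 − 2 = 6.
The spin state decides the count: a 4d ion has a large Δₒ and is invariably low-spin.
An octahedral low-spin d⁶ ion is t₂g⁶e_g⁰, giving 0 unpaired electrons.

0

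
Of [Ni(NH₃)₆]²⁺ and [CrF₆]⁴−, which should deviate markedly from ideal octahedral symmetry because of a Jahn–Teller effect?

[Ni(NH₃)₆]²⁺: Ligand charges: ammonia is neutral. With an overall charge of +2 the nickel centre must be in the +2 oxidation state. Nickel is a group-10 element; Ni(II) is therefore d⁸. The d⁸ configuration leaves the e_g set evenly filled (or empty) — no strong Jahn–Teller driving force.
[CrF₆]⁴−: Each fluoride is −1; balancing the −4 overall charge requires Cr(II). Chromium is a group-6 element; Cr(II) is therefore d⁴. Fluoride is a weak-field ligand for a first-row metal, so the complex is high-spin. The t₂g³e_g¹ (high-spin) configuration has an unevenly filled e_g set; the Jahn–Teller theorem predicts a tetragonal distortion (typically axial elongation) to lift the degeneracy.

[CrF₆]⁴−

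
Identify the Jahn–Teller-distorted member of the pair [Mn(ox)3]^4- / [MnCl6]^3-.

[Mn(ox)3]^4-: Summing ligand charges against the −4 overall charge gives an oxidation state of +2 for manganese. Manganese is a group-7 element; Mn(II) is therefore d⁵. Oxalate is a weak-field ligand for a first-row metal, so the complex is high-spin. The d⁵ configuration leaves the e_g set evenly filled (or empty) — no strong Jahn–Teller driving force.
[MnCl6]^3-: Each chloride is −1; balancing the −3 overall charge requires Mn(III). Manganese is a group-7 element; Mn(III) is therefore d⁴. Chloride is a weak-field ligand for a first-row metal, so the complex is high-spin. The t₂g³e_g¹ (high-spin) configuration has an unevenly filled e_g set; the Jahn–Teller theorem predicts a tetragonal distortion (typically axial elongation) to lift the degeneracy.

[MnCl6]^3-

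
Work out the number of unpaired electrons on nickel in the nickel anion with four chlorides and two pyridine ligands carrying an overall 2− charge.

Summing ligand charges against the −2 overall charge gives an oxidation state of +2 for nickel.
Group 10 minus oxidation state 2 gives a d⁸ configuration.
In an octahedral field the d⁸ configuration is t₂g⁶e_g² (only one arrangement possible), giving 2 unpaired electrons.

2 unpaired electrons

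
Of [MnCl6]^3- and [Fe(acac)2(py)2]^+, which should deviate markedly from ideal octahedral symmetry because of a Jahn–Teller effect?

[MnCl6]^3-: Each chloride is −1; balancing the −3 overall charge requires Mn(III). Group 7 minus oxidation state 3 gives a d⁴ configuration. Chloride is a weak-field ligand for a first-row metal, so the complex is high-spin. The t₂g³e_g¹ (high-spin) configuration has an unevenly filled e_g set; the Jahn–Teller theorem predicts a tetragonal distortion (typically axial elongation) to lift the degeneracy.
[Fe(acac)2(py)2]^+: Summing ligand charges against the +1 overall charge gives an oxidation state of +3 for iron. Fe sits in group 8, so the d-electron count is 8 − 3 = 5. Acetylacetonate is a weak-field ligand for a first-row metal, so the complex is high-spin. The d⁵ configuration leaves the e_g set evenly filled (or empty) — no strong Jahn–Teller driving force.

[MnCl6]^3-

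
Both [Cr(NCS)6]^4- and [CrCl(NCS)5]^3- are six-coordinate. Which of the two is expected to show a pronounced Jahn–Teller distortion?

[Cr(NCS)6]^4-: Each isothiocyanate is −1; balancing the −4 overall charge requires Cr(II). Cr sits in group 6, so the d-electron count is 6 − 2 = 4. Isothiocyanate is a weak-field ligand for a first-row metal, so the complex is high-spin. The t₂g³e_g¹ (high-spin) configuration has an unevenly filled e_g set; the Jahn–Teller theorem predicts a tetragonal distortion (typically axial elongation) to lift the degeneracy.
[CrCl(NCS)5]^3-: Summing ligand charges against the −3 overall charge gives an oxidation state of +3 for chromium. Cr sits in group 6, so the d-electron count is 6 − 3 = 3. The d³ configuration leaves the e_g set evenly filled (or empty) — no strong Jahn–Teller driving force.

[Cr(NCS)6]^4-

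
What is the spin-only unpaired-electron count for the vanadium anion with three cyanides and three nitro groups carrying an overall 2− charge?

Summing ligand charges against the −2 overall charge gives an oxidation state of +4 for vanadium.
Vanadium is a group-5 element; V(IV) is therefore d¹.
In an octahedral field the d¹ configuration is t₂g¹e_g⁰ (only one arrangement possible), giving 1 unpaired electron.

1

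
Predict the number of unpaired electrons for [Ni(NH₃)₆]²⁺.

Ammonia is neutral; balancing the +2 overall charge requires Ni(II).
Ni sits in group 10, so the d-electron count is 10 − 2 = 8.
In an octahedral field the d⁸ configuration is t₂g⁶e_g² (only one arrangement possible), giving 2 unpaired electrons.

2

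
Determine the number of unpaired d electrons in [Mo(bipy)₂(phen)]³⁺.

3 unpaired electrons

Ligand charges: 2,2′-bipyridine is neutral; 1,10-phenanthroline is neutral. With an overall charge of +3 the molybdenum centre must be in the +3 oxidation state.
Molybdenum is a group-6 element; Mo(III) is therefore d³.
Counting donor atoms: 2×2,2′-bipyridine (bidentate) → 4 donors; 1×1,10-phenanthroline (bidentate) → 2 donors. Coordination number = 6.
In an octahedral field the d³ configuration is t₂g³e_g⁰ (only one arrangement possible), giving 3 unpaired electrons.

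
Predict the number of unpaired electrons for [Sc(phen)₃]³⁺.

0

Ligand charges: 1,10-phenanthroline is neutral. With an overall charge of +3 the scandium centre must be in the +3 oxidation state.
Sc sits in group 3, so the d-electron count is 3 − 3 = 0.
Counting donor atoms: 3×1,10-phenanthroline (bidentate) → 6 donors. Coordination number = 6.
In an octahedral field the d⁰ configuration is t₂g⁰e_g⁰, giving 0 unpaired electrons.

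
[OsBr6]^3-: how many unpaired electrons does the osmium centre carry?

Ligand charges: each bromide is −1. With an overall charge of −3 the osmium centre must be in the +3 oxidation state.
Os sits in group 8, so the d-electron count is 8 − 3 = 5.
The spin state decides the count: a 5d ion has a large Δₒ and is invariably low-spin.
An octahedral low-spin d⁵ ion is t₂g⁵e_g⁰, giving 1 unpaired electron.

1 unpaired electron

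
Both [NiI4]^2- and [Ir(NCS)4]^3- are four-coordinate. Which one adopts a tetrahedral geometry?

[NiI4]^2-

For [NiI4]^2-: Summing ligand charges against the −2 overall charge gives an oxidation state of +2 for nickel. Ni sits in group 10, so the d-electron count is 10 − 2 = 8. Iodide is a weak-field ligand. With weak-field ligands the CFSE gain from square planar is small, so a 3d d⁸ ion takes the sterically preferred tetrahedral geometry. → tetrahedral.
For [Ir(NCS)4]^3-: Each isothiocyanate is −1; balancing the −3 overall charge requires Ir(I). Ir sits in group 9, so the d-electron count is 9 − 1 = 8. A 5d d⁸ ion has a large crystal-field splitting; square planar leaves the high-energy d_{x²−y²} orbital empty and maximises CFSE. → square planar.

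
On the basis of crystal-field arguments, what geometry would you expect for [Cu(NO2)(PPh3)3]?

Each nitro (N-bound nitrite) is −1; triphenylphosphine is neutral; balancing the 0 overall charge requires Cu(I).
Copper is a group-11 element; Cu(I) is therefore d¹⁰.
With 4 monodentate ligands the coordination number is 4.
A d¹⁰ ion has no crystal-field stabilisation preference between square planar and tetrahedral, so four ligands adopt the sterically favoured tetrahedral geometry.

tetrahedral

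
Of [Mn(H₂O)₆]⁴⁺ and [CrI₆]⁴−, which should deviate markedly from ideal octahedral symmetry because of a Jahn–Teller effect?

[CrI₆]⁴−

[Mn(H₂O)₆]⁴⁺: Ligand charges: water is neutral. With an overall charge of +4 the manganese centre must be in the +4 oxidation state. Mn sits in group 7, so the d-electron count is 7 − 4 = 3. The d³ configuration leaves the e_g set evenly filled (or empty) — no strong Jahn–Teller driving force.
[CrI₆]⁴−: Summing ligand charges against the −4 overall charge gives an oxidation state of +2 for chromium. Cr sits in group 6, so the d-electron count is 6 − 2 = 4. Iodide is a weak-field ligand for a first-row metal, so the complex is high-spin. The t₂g³e_g¹ (high-spin) configuration has an unevenly filled e_g set; the Jahn–Teller theorem predicts a tetragonal distortion (typically axial elongation) to lift the degeneracy.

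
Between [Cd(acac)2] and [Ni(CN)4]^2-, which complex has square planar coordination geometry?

[Ni(CN)4]^2-

For [Cd(acac)2]: Summing ligand charges against the 0 overall charge gives an oxidation state of +2 for cadmium. Group 12 minus oxidation state 2 gives a d¹⁰ configuration. A d¹⁰ ion has no crystal-field stabilisation preference between square planar and tetrahedral, so four ligands adopt the sterically favoured tetrahedral geometry. → tetrahedral.
For [Ni(CN)4]^2-: Summing ligand charges against the −2 overall charge gives an oxidation state of +2 for nickel. Group 10 minus oxidation state 2 gives a d⁸ configuration. Cyanide is a strong-field ligand (high in the spectrochemical series). A 3d d⁸ ion with strong-field ligands gains enough CFSE to favour square planar over tetrahedral. → square planar.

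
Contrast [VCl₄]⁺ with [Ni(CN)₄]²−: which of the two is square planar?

For [VCl₄]⁺: Each chloride is −1; balancing the +1 overall charge requires V(V). Vanadium is a group-5 element; V(V) is therefore d⁰. A d⁰ ion has no crystal-field stabilisation preference between square planar and tetrahedral, so four ligands adopt the sterically favoured tetrahedral geometry. → tetrahedral.
For [Ni(CN)₄]²−: Summing ligand charges against the −2 overall charge gives an oxidation state of +2 for nickel. Group 10 minus oxidation state 2 gives a d⁸ configuration. Cyanide is a strong-field ligand (high in the spectrochemical series). A 3d d⁸ ion with strong-field ligands gains enough CFSE to favour square planar over tetrahedral. → square planar.

[Ni(CN)₄]²−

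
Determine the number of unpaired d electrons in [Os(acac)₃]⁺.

Ligand charges: each acetylacetonate is −1. With an overall charge of +1 the osmium centre must be in the +4 oxidation state.
Group 8 minus oxidation state 4 gives a d⁴ configuration.
Counting donor atoms: 3×acetylacetonate (bidentate) → 6 donors. Coordination number = 6.
The spin state decides the count: a 5d ion has a large Δₒ and is invariably low-spin.
An octahedral low-spin d⁴ ion is t₂g⁴e_g⁰, giving 2 unpaired electrons.

2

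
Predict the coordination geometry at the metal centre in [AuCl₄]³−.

Each chloride is −1; balancing the −3 overall charge requires Au(I).
Gold is a group-11 element; Au(I) is therefore d¹⁰.
With 4 monodentate ligands the coordination number is 4.
A d¹⁰ ion has no crystal-field stabilisation preference between square planar and tetrahedral, so four ligands adopt the sterically favoured tetrahedral geometry.

tetrahedral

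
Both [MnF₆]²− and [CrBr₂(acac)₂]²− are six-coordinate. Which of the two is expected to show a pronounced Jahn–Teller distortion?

[CrBr₂(acac)₂]²−

[MnF₆]²−: Summing ligand charges against the −2 overall charge gives an oxidation state of +4 for manganese. Manganese is a group-7 element; Mn(IV) is therefore d³. The d³ configuration leaves the e_g set evenly filled (or empty) — no strong Jahn–Teller driving force.
[CrBr₂(acac)₂]²−: Each bromide is −1; each acetylacetonate is −1; balancing the −2 overall charge requires Cr(II). Chromium is a group-6 element; Cr(II) is therefore d⁴. Acetylacetonate and bromide are weak-field ligands for a first-row metal, so the complex is high-spin. The t₂g³e_g¹ (high-spin) configuration has an unevenly filled e_g set; the Jahn–Teller theorem predicts a tetragonal distortion (typically axial elongation) to lift the degeneracy.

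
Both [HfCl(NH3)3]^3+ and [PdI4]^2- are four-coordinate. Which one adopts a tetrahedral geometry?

For [HfCl(NH3)3]^3+: Ligand charges: each chloride is −1; ammonia is neutral. With an overall charge of +3 the hafnium centre must be in the +4 oxidation state. Group 4 minus oxidation state 4 gives a d⁰ configuration. A d⁰ ion has no crystal-field stabilisation preference between square planar and tetrahedral, so four ligands adopt the sterically favoured tetrahedral geometry. → tetrahedral.
For [PdI4]^2-: Each iodide is −1; balancing the −2 overall charge requires Pd(II). Group 10 minus oxidation state 2 gives a d⁸ configuration. A 4d d⁸ ion has a large crystal-field splitting; square planar leaves the high-energy d_{x²−y²} orbital empty and maximises CFSE. → square planar.

[HfCl(NH3)3]^3+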